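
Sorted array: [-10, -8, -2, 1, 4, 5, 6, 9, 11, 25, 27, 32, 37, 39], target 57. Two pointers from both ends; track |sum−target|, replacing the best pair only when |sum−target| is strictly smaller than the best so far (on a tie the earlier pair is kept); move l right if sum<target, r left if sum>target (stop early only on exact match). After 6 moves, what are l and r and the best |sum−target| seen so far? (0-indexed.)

l=6, r=13, best |Δ|=13

[0,13] -10+39=29 d=28 * → l++
[1,13] -8+39=31 d=26 * → l++
[2,13] -2+39=37 d=20 * → l++
[3,13] 1+39=40 d=17 * → l++
[4,13] 4+39=43 d=14 * → l++
[5,13] 5+39=44 d=13 * → l++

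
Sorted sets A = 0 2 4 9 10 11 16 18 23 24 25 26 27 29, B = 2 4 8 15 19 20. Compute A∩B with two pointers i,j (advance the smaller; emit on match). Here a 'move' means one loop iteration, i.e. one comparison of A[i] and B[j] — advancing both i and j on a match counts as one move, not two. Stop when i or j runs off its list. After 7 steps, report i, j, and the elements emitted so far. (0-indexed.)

i=0 j=0: 0<2, i++
i=1 j=0: 2==2 emit, i++,j++
i=2 j=1: 4==4 emit, i++,j++
i=3 j=2: 9>8, j++
i=3 j=3: 9<15, i++
i=4 j=3: 10<15, i++
i=5 j=3: 11<15, i++

i=6, j=3, emitted=[2, 4]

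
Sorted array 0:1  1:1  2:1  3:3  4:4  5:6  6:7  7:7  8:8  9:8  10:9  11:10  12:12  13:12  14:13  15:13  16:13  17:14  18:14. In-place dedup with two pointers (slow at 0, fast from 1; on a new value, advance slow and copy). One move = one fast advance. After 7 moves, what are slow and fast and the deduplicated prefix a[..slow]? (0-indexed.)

slow=4, fast=8, prefix=[1, 3, 4, 6, 7]

slow=0 fast=1: a[fast]=1=a[slow] dup, fast++
slow=0 fast=2: a[fast]=1=a[slow] dup, fast++
slow=0 fast=3: a[fast]=3≠a[slow]=1 write a[1]=3, slow++,fast++
slow=1 fast=4: a[fast]=4≠a[slow]=3 write a[2]=4, slow++,fast++
slow=2 fast=5: a[fast]=6≠a[slow]=4 write a[3]=6, slow++,fast++
slow=3 fast=6: a[fast]=7≠a[slow]=6 write a[4]=7, slow++,fast++
slow=4 fast=7: a[fast]=7=a[slow] dup, fast++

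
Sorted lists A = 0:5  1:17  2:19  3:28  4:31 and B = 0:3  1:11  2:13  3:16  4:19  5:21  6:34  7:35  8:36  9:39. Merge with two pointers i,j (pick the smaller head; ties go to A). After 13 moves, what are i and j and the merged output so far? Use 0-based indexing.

i=5, j=8, merged so far=[3, 5, 11, 13, 16, 17, 19, 19, 21, 28, 31, 34, 35]

[i=0,j=0] A[i]=5>B[j]=3 take 3 → j++
[i=0,j=1] A[i]=5<=B[j]=11 take 5 → i++
[i=1,j=1] A[i]=17>B[j]=11 take 11 → j++
[i=1,j=2] A[i]=17>B[j]=13 take 13 → j++
[i=1,j=3] A[i]=17>B[j]=16 take 16 → j++
[i=1,j=4] A[i]=17<=B[j]=19 take 17 → i++
[i=2,j=4] A[i]=19<=B[j]=19 take 19 → i++
[i=3,j=4] A[i]=28>B[j]=19 take 19 → j++
[i=3,j=5] A[i]=28>B[j]=21 take 21 → j++
[i=3,j=6] A[i]=28<=B[j]=34 take 28 → i++
[i=4,j=6] A[i]=31<=B[j]=34 take 31 → i++
[i=5,j=6] A done, take B[j]=34 → j++
[i=5,j=7] A done, take B[j]=35 → j++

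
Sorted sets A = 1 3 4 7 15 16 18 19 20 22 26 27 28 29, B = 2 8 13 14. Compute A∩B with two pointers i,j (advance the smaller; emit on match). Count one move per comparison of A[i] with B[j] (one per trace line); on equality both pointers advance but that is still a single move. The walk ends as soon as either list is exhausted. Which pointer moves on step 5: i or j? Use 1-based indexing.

i

[i=1,j=1] 1<2 → i++
[i=2,j=1] 3>2 → j++
[i=2,j=2] 3<8 → i++
[i=3,j=2] 4<8 → i++
[i=4,j=2] 7<8 → i++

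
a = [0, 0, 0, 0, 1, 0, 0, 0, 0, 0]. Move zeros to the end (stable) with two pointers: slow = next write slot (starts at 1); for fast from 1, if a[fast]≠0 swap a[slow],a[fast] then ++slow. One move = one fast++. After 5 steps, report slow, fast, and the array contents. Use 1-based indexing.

slow=2, fast=6, a=[1, 0, 0, 0, 0, 0, 0, 0, 0, 0]

slow=1 fast=1: a[fast]=0, fast++
slow=1 fast=2: a[fast]=0, fast++
slow=1 fast=3: a[fast]=0, fast++
slow=1 fast=4: a[fast]=0, fast++
slow=1 fast=5: a[fast]=1≠0 swap→a[1]=1, slow++,fast++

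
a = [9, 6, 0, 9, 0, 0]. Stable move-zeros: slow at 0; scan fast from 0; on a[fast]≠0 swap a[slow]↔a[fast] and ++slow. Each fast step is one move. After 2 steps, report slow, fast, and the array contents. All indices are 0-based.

slow=2, fast=2, a=[9, 6, 0, 9, 0, 0]

(s=0,f=0) a[fast]=9≠0 swap→a[0]=9 → slow++,fast++
(s=1,f=1) a[fast]=6≠0 swap→a[1]=6 → slow++,fast++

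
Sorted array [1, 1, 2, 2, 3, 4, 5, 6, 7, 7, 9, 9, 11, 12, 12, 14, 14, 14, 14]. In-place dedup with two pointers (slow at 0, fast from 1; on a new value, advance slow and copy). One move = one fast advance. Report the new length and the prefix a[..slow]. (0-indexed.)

(s=0,f=1) a[fast]=1=a[slow] dup → fast++
(s=0,f=2) a[fast]=2≠a[slow]=1 write a[1]=2 → slow++,fast++
(s=1,f=3) a[fast]=2=a[slow] dup → fast++
(s=1,f=4) a[fast]=3≠a[slow]=2 write a[2]=3 → slow++,fast++
(s=2,f=5) a[fast]=4≠a[slow]=3 write a[3]=4 → slow++,fast++
(s=3,f=6) a[fast]=5≠a[slow]=4 write a[4]=5 → slow++,fast++
(s=4,f=7) a[fast]=6≠a[slow]=5 write a[5]=6 → slow++,fast++
(s=5,f=8) a[fast]=7≠a[slow]=6 write a[6]=7 → slow++,fast++
(s=6,f=9) a[fast]=7=a[slow] dup → fast++
(s=6,f=10) a[fast]=9≠a[slow]=7 write a[7]=9 → slow++,fast++
(s=7,f=11) a[fast]=9=a[slow] dup → fast++
(s=7,f=12) a[fast]=11≠a[slow]=9 write a[8]=11 → slow++,fast++
(s=8,f=13) a[fast]=12≠a[slow]=11 write a[9]=12 → slow++,fast++
(s=9,f=14) a[fast]=12=a[slow] dup → fast++
(s=9,f=15) a[fast]=14≠a[slow]=12 write a[10]=14 → slow++,fast++
(s=10,f=16) a[fast]=14=a[slow] dup → fast++
(s=10,f=17) a[fast]=14=a[slow] dup → fast++
(s=10,f=18) a[fast]=14=a[slow] dup → fast++

length 11; prefix = [1, 2, 3, 4, 5, 6, 7, 9, 11, 12, 14]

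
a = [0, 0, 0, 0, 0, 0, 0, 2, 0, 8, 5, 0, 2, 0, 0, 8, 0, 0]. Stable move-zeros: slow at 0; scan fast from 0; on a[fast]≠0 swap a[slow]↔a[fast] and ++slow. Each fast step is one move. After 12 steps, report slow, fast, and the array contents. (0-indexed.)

slow=3, fast=12, a=[2, 8, 5, 0, 0, 0, 0, 0, 0, 0, 0, 0, 2, 0, 0, 8, 0, 0]

(s=0,f=0) a[fast]=0 → fast++
(s=0,f=1) a[fast]=0 → fast++
(s=0,f=2) a[fast]=0 → fast++
(s=0,f=3) a[fast]=0 → fast++
(s=0,f=4) a[fast]=0 → fast++
(s=0,f=5) a[fast]=0 → fast++
(s=0,f=6) a[fast]=0 → fast++
(s=0,f=7) a[fast]=2≠0 swap→a[0]=2 → slow++,fast++
(s=1,f=8) a[fast]=0 → fast++
(s=1,f=9) a[fast]=8≠0 swap→a[1]=8 → slow++,fast++
(s=2,f=10) a[fast]=5≠0 swap→a[2]=5 → slow++,fast++
(s=3,f=11) a[fast]=0 → fast++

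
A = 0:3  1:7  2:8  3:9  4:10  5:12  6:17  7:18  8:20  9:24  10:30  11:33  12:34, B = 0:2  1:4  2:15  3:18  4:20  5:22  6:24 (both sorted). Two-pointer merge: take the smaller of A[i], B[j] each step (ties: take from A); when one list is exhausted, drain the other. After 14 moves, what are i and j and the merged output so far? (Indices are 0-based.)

[i=0,j=0] A[i]=3>B[j]=2 take 2 → j++
[i=0,j=1] A[i]=3<=B[j]=4 take 3 → i++
[i=1,j=1] A[i]=7>B[j]=4 take 4 → j++
[i=1,j=2] A[i]=7<=B[j]=15 take 7 → i++
[i=2,j=2] A[i]=8<=B[j]=15 take 8 → i++
[i=3,j=2] A[i]=9<=B[j]=15 take 9 → i++
[i=4,j=2] A[i]=10<=B[j]=15 take 10 → i++
[i=5,j=2] A[i]=12<=B[j]=15 take 12 → i++
[i=6,j=2] A[i]=17>B[j]=15 take 15 → j++
[i=6,j=3] A[i]=17<=B[j]=18 take 17 → i++
[i=7,j=3] A[i]=18<=B[j]=18 take 18 → i++
[i=8,j=3] A[i]=20>B[j]=18 take 18 → j++
[i=8,j=4] A[i]=20<=B[j]=20 take 20 → i++
[i=9,j=4] A[i]=24>B[j]=20 take 20 → j++

i=9, j=5, merged so far=[2, 3, 4, 7, 8, 9, 10, 12, 15, 17, 18, 18, 20, 20]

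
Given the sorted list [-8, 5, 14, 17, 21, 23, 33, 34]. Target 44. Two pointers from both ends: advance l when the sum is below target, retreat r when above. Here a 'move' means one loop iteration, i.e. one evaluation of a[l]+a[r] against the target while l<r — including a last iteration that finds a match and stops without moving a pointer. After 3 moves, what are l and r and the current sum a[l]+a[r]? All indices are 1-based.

[1,8] -8+34=26 <44 → l++
[2,8] 5+34=39 <44 → l++
[3,8] 14+34=48 >44 → r--

l=3, r=7, sum=47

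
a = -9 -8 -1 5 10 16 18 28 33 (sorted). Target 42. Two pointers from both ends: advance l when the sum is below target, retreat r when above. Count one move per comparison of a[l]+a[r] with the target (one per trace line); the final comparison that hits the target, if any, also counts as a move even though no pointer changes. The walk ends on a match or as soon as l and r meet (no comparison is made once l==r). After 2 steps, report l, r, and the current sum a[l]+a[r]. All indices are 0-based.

l=2, r=8, sum=32

[0,8] -9+33=24 <42 → l++
[1,8] -8+33=25 <42 → l++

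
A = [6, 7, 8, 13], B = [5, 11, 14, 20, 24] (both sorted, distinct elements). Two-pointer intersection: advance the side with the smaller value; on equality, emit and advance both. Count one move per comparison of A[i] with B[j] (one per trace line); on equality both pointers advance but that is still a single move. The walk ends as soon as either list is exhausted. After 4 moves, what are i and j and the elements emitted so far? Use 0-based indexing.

i=3, j=1, emitted=[]

i=0 j=0: 6>5, j++
i=0 j=1: 6<11, i++
i=1 j=1: 7<11, i++
i=2 j=1: 8<11, i++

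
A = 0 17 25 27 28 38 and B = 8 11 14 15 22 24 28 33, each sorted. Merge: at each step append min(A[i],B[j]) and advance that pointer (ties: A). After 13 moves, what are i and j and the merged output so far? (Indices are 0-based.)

[i=0,j=0] A[i]=0<=B[j]=8 take 0 → i++
[i=1,j=0] A[i]=17>B[j]=8 take 8 → j++
[i=1,j=1] A[i]=17>B[j]=11 take 11 → j++
[i=1,j=2] A[i]=17>B[j]=14 take 14 → j++
[i=1,j=3] A[i]=17>B[j]=15 take 15 → j++
[i=1,j=4] A[i]=17<=B[j]=22 take 17 → i++
[i=2,j=4] A[i]=25>B[j]=22 take 22 → j++
[i=2,j=5] A[i]=25>B[j]=24 take 24 → j++
[i=2,j=6] A[i]=25<=B[j]=28 take 25 → i++
[i=3,j=6] A[i]=27<=B[j]=28 take 27 → i++
[i=4,j=6] A[i]=28<=B[j]=28 take 28 → i++
[i=5,j=6] A[i]=38>B[j]=28 take 28 → j++
[i=5,j=7] A[i]=38>B[j]=33 take 33 → j++

i=5, j=8, merged so far=[0, 8, 11, 14, 15, 17, 22, 24, 25, 27, 28, 28, 33]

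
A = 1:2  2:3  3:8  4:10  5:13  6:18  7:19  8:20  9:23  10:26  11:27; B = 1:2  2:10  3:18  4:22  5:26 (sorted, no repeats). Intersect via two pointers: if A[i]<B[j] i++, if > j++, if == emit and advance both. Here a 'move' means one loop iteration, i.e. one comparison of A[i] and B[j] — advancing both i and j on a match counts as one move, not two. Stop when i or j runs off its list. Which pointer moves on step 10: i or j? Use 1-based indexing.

i

i=1 j=1: 2==2 emit, i++,j++
i=2 j=2: 3<10, i++
i=3 j=2: 8<10, i++
i=4 j=2: 10==10 emit, i++,j++
i=5 j=3: 13<18, i++
i=6 j=3: 18==18 emit, i++,j++
i=7 j=4: 19<22, i++
i=8 j=4: 20<22, i++
i=9 j=4: 23>22, j++
i=9 j=5: 23<26, i++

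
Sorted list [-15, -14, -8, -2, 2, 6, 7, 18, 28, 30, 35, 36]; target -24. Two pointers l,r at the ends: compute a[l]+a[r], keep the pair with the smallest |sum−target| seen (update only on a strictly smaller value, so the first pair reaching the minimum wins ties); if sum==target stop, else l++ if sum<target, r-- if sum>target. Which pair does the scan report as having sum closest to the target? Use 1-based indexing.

pair (-15, -8) with sum -23 (|Δ|=1)

l=1 r=12: -15+36=21 d=45 *, r--
l=1 r=11: -15+35=20 d=44 *, r--
l=1 r=10: -15+30=15 d=39 *, r--
l=1 r=9: -15+28=13 d=37 *, r--
l=1 r=8: -15+18=3 d=27 *, r--
l=1 r=7: -15+7=-8 d=16 *, r--
l=1 r=6: -15+6=-9 d=15 *, r--
l=1 r=5: -15+2=-13 d=11 *, r--
l=1 r=4: -15+-2=-17 d=7 *, r--
l=1 r=3: -15+-8=-23 d=1 *, r--
l=1 r=2: -15+-14=-29 d=5, l++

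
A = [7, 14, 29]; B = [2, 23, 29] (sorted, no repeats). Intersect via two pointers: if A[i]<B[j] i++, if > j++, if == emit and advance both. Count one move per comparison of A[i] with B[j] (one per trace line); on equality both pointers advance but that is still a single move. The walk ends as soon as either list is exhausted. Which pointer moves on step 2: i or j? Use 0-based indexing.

i=0 j=0: 7>2, j++
i=0 j=1: 7<23, i++

i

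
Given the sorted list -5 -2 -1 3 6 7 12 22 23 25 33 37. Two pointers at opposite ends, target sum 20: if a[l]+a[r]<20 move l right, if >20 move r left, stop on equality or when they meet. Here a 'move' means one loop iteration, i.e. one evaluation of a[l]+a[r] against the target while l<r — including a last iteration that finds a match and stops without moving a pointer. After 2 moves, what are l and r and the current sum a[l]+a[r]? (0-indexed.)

l=0, r=9, sum=20

l=0 r=11: -5+37=32 >20, r--
l=0 r=10: -5+33=28 >20, r--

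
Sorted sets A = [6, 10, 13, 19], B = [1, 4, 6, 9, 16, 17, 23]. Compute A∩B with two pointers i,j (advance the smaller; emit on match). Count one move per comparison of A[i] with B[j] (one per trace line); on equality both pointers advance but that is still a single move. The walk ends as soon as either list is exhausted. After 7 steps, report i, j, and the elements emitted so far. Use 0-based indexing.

i=0 j=0: 6>1, j++
i=0 j=1: 6>4, j++
i=0 j=2: 6==6 emit, i++,j++
i=1 j=3: 10>9, j++
i=1 j=4: 10<16, i++
i=2 j=4: 13<16, i++
i=3 j=4: 19>16, j++

i=3, j=5, emitted=[6]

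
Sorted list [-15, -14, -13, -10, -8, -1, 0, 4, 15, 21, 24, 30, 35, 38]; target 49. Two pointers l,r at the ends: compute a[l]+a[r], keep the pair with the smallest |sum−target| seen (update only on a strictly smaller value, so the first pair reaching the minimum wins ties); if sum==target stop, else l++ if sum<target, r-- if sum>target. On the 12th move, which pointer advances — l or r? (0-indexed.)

r

[0,13] -15+38=23 d=26 * → l++
[1,13] -14+38=24 d=25 * → l++
[2,13] -13+38=25 d=24 * → l++
[3,13] -10+38=28 d=21 * → l++
[4,13] -8+38=30 d=19 * → l++
[5,13] -1+38=37 d=12 * → l++
[6,13] 0+38=38 d=11 * → l++
[7,13] 4+38=42 d=7 * → l++
[8,13] 15+38=53 d=4 * → r--
[8,12] 15+35=50 d=1 * → r--
[8,11] 15+30=45 d=4 → l++
[9,11] 21+30=51 d=2 → r--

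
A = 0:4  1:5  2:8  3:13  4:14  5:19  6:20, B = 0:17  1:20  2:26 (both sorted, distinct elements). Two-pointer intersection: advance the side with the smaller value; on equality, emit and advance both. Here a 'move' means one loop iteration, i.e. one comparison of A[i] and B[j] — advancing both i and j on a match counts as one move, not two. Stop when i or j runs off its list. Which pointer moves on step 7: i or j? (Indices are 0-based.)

i=0 j=0: 4<17, i++
i=1 j=0: 5<17, i++
i=2 j=0: 8<17, i++
i=3 j=0: 13<17, i++
i=4 j=0: 14<17, i++
i=5 j=0: 19>17, j++
i=5 j=1: 19<20, i++

i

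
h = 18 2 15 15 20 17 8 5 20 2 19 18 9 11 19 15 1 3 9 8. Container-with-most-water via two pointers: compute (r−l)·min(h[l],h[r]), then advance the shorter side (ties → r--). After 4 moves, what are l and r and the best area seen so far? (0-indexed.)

[0,19] min(18,8)*19=152 best=152 * → r--
[0,18] min(18,9)*18=162 best=162 * → r--
[0,17] min(18,3)*17=51 best=162 → r--
[0,16] min(18,1)*16=16 best=162 → r--

l=0, r=15, best area=162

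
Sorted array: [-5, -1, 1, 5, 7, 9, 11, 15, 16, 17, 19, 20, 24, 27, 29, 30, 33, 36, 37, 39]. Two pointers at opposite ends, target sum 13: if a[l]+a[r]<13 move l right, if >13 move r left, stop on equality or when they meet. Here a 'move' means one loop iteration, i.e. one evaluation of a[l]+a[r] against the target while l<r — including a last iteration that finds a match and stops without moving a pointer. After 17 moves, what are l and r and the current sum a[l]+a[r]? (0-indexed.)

l=3, r=5, sum=14

[0,19] -5+39=34 >13 → r--
[0,18] -5+37=32 >13 → r--
[0,17] -5+36=31 >13 → r--
[0,16] -5+33=28 >13 → r--
[0,15] -5+30=25 >13 → r--
[0,14] -5+29=24 >13 → r--
[0,13] -5+27=22 >13 → r--
[0,12] -5+24=19 >13 → r--
[0,11] -5+20=15 >13 → r--
[0,10] -5+19=14 >13 → r--
[0,9] -5+17=12 <13 → l++
[1,9] -1+17=16 >13 → r--
[1,8] -1+16=15 >13 → r--
[1,7] -1+15=14 >13 → r--
[1,6] -1+11=10 <13 → l++
[2,6] 1+11=12 <13 → l++
[3,6] 5+11=16 >13 → r--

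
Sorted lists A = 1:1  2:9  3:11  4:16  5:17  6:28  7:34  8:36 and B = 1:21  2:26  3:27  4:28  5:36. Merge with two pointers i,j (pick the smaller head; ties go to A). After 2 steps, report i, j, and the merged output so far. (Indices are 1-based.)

i=3, j=1, merged so far=[1, 9]

i=1 j=1: A[i]=1<=B[j]=21 take 1, i++
i=2 j=1: A[i]=9<=B[j]=21 take 9, i++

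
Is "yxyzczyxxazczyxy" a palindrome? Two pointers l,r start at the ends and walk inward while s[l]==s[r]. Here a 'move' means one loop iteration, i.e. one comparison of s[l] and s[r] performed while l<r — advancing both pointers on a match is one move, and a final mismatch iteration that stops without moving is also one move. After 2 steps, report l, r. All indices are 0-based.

[0,15] 'y'=='y' → l++,r--
[1,14] 'x'=='x' → l++,r--

l=2, r=13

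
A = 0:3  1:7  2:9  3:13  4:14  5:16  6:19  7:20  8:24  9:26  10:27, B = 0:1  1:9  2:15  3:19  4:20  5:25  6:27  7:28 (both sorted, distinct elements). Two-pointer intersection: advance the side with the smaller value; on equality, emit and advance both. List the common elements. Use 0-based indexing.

intersection = [9, 19, 20, 27]

i=0 j=0: 3>1, j++
i=0 j=1: 3<9, i++
i=1 j=1: 7<9, i++
i=2 j=1: 9==9 emit, i++,j++
i=3 j=2: 13<15, i++
i=4 j=2: 14<15, i++
i=5 j=2: 16>15, j++
i=5 j=3: 16<19, i++
i=6 j=3: 19==19 emit, i++,j++
i=7 j=4: 20==20 emit, i++,j++
i=8 j=5: 24<25, i++
i=9 j=5: 26>25, j++
i=9 j=6: 26<27, i++
i=10 j=6: 27==27 emit, i++,j++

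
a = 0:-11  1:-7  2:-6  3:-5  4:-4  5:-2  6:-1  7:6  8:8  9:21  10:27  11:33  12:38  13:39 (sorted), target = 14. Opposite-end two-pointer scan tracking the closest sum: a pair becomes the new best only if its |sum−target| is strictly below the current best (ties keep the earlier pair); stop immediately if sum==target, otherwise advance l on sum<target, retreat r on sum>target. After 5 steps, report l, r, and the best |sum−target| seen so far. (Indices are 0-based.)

l=1, r=9, best |Δ|=2

l=0 r=13: -11+39=28 d=14 *, r--
l=0 r=12: -11+38=27 d=13 *, r--
l=0 r=11: -11+33=22 d=8 *, r--
l=0 r=10: -11+27=16 d=2 *, r--
l=0 r=9: -11+21=10 d=4, l++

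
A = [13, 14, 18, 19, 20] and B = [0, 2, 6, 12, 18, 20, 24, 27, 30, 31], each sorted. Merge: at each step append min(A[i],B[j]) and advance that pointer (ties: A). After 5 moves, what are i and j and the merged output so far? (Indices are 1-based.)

i=2, j=5, merged so far=[0, 2, 6, 12, 13]

i=1 j=1: A[i]=13>B[j]=0 take 0, j++
i=1 j=2: A[i]=13>B[j]=2 take 2, j++
i=1 j=3: A[i]=13>B[j]=6 take 6, j++
i=1 j=4: A[i]=13>B[j]=12 take 12, j++
i=1 j=5: A[i]=13<=B[j]=18 take 13, i++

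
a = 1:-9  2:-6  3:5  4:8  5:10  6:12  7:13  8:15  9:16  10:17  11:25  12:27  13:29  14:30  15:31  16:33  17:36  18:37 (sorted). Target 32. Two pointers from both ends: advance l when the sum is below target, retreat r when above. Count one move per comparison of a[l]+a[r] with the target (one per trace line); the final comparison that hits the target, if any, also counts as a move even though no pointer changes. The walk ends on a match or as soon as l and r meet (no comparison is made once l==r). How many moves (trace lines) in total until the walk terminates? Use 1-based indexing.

l=1 r=18: -9+37=28 <32, l++
l=2 r=18: -6+37=31 <32, l++
l=3 r=18: 5+37=42 >32, r--
l=3 r=17: 5+36=41 >32, r--
l=3 r=16: 5+33=38 >32, r--
l=3 r=15: 5+31=36 >32, r--
l=3 r=14: 5+30=35 >32, r--
l=3 r=13: 5+29=34 >32, r--
l=3 r=12: 5+27=32, found

9 moves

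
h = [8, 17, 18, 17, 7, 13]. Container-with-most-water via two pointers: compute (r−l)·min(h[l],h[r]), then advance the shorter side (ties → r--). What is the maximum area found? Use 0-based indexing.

l=0 r=5: min(8,13)*5=40 best=40 *, l++
l=1 r=5: min(17,13)*4=52 best=52 *, r--
l=1 r=4: min(17,7)*3=21 best=52, r--
l=1 r=3: min(17,17)*2=34 best=52, r--
l=1 r=2: min(17,18)*1=17 best=52, l++

max area = 52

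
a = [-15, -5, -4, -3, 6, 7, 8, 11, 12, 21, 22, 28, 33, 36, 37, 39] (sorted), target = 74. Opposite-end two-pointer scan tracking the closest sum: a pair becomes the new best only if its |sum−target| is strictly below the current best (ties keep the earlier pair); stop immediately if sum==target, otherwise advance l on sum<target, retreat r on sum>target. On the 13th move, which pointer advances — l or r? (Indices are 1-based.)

l=1 r=16: -15+39=24 d=50 *, l++
l=2 r=16: -5+39=34 d=40 *, l++
l=3 r=16: -4+39=35 d=39 *, l++
l=4 r=16: -3+39=36 d=38 *, l++
l=5 r=16: 6+39=45 d=29 *, l++
l=6 r=16: 7+39=46 d=28 *, l++
l=7 r=16: 8+39=47 d=27 *, l++
l=8 r=16: 11+39=50 d=24 *, l++
l=9 r=16: 12+39=51 d=23 *, l++
l=10 r=16: 21+39=60 d=14 *, l++
l=11 r=16: 22+39=61 d=13 *, l++
l=12 r=16: 28+39=67 d=7 *, l++
l=13 r=16: 33+39=72 d=2 *, l++

l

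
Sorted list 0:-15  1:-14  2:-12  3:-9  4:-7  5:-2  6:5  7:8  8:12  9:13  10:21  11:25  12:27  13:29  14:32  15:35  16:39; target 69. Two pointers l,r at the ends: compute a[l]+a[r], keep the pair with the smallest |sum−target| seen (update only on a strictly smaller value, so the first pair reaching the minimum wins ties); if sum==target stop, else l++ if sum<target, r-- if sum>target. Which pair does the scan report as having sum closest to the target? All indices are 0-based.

pair (29, 39) with sum 68 (|Δ|=1)

[0,16] -15+39=24 d=45 * → l++
[1,16] -14+39=25 d=44 * → l++
[2,16] -12+39=27 d=42 * → l++
[3,16] -9+39=30 d=39 * → l++
[4,16] -7+39=32 d=37 * → l++
[5,16] -2+39=37 d=32 * → l++
[6,16] 5+39=44 d=25 * → l++
[7,16] 8+39=47 d=22 * → l++
[8,16] 12+39=51 d=18 * → l++
[9,16] 13+39=52 d=17 * → l++
[10,16] 21+39=60 d=9 * → l++
[11,16] 25+39=64 d=5 * → l++
[12,16] 27+39=66 d=3 * → l++
[13,16] 29+39=68 d=1 * → l++
[14,16] 32+39=71 d=2 → r--
[14,15] 32+35=67 d=2 → l++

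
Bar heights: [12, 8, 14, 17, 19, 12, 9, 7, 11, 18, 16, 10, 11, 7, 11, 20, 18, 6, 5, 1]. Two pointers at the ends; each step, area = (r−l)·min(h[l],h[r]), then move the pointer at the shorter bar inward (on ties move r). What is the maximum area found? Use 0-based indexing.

max area = 221

l=0 r=19: min(12,1)*19=19 best=19 *, r--
l=0 r=18: min(12,5)*18=90 best=90 *, r--
l=0 r=17: min(12,6)*17=102 best=102 *, r--
l=0 r=16: min(12,18)*16=192 best=192 *, l++
l=1 r=16: min(8,18)*15=120 best=192, l++
l=2 r=16: min(14,18)*14=196 best=196 *, l++
l=3 r=16: min(17,18)*13=221 best=221 *, l++
l=4 r=16: min(19,18)*12=216 best=221, r--
l=4 r=15: min(19,20)*11=209 best=221, l++
l=5 r=15: min(12,20)*10=120 best=221, l++
l=6 r=15: min(9,20)*9=81 best=221, l++
l=7 r=15: min(7,20)*8=56 best=221, l++
l=8 r=15: min(11,20)*7=77 best=221, l++
l=9 r=15: min(18,20)*6=108 best=221, l++
l=10 r=15: min(16,20)*5=80 best=221, l++
l=11 r=15: min(10,20)*4=40 best=221, l++
l=12 r=15: min(11,20)*3=33 best=221, l++
l=13 r=15: min(7,20)*2=14 best=221, l++
l=14 r=15: min(11,20)*1=11 best=221, l++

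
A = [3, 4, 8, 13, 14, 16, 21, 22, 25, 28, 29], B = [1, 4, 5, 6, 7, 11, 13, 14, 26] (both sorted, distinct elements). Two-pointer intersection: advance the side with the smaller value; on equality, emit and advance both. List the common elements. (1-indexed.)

i=1 j=1: 3>1, j++
i=1 j=2: 3<4, i++
i=2 j=2: 4==4 emit, i++,j++
i=3 j=3: 8>5, j++
i=3 j=4: 8>6, j++
i=3 j=5: 8>7, j++
i=3 j=6: 8<11, i++
i=4 j=6: 13>11, j++
i=4 j=7: 13==13 emit, i++,j++
i=5 j=8: 14==14 emit, i++,j++
i=6 j=9: 16<26, i++
i=7 j=9: 21<26, i++
i=8 j=9: 22<26, i++
i=9 j=9: 25<26, i++
i=10 j=9: 28>26, j++

intersection = [4, 13, 14]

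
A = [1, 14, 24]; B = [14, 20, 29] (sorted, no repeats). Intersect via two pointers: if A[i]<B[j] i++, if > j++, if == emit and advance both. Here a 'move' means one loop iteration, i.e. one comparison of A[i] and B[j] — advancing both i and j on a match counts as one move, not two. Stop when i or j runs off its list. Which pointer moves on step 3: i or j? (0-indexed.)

j

[i=0,j=0] 1<14 → i++
[i=1,j=0] 14==14 emit → i++,j++
[i=2,j=1] 24>20 → j++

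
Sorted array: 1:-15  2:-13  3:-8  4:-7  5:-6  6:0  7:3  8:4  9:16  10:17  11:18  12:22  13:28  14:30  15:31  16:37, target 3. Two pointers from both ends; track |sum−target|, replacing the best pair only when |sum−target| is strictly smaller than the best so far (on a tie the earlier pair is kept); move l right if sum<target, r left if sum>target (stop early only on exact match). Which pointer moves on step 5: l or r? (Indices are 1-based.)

[1,16] -15+37=22 d=19 * → r--
[1,15] -15+31=16 d=13 * → r--
[1,14] -15+30=15 d=12 * → r--
[1,13] -15+28=13 d=10 * → r--
[1,12] -15+22=7 d=4 * → r--

r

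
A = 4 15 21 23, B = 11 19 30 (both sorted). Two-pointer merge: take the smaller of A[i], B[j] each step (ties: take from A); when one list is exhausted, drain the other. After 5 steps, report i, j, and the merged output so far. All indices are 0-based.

i=3, j=2, merged so far=[4, 11, 15, 19, 21]

[i=0,j=0] A[i]=4<=B[j]=11 take 4 → i++
[i=1,j=0] A[i]=15>B[j]=11 take 11 → j++
[i=1,j=1] A[i]=15<=B[j]=19 take 15 → i++
[i=2,j=1] A[i]=21>B[j]=19 take 19 → j++
[i=2,j=2] A[i]=21<=B[j]=30 take 21 → i++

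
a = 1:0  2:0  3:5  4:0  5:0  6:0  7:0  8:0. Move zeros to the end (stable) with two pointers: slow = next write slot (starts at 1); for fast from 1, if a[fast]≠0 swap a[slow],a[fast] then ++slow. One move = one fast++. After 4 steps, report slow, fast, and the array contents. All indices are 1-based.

(s=1,f=1) a[fast]=0 → fast++
(s=1,f=2) a[fast]=0 → fast++
(s=1,f=3) a[fast]=5≠0 swap→a[1]=5 → slow++,fast++
(s=2,f=4) a[fast]=0 → fast++

slow=2, fast=5, a=[5, 0, 0, 0, 0, 0, 0, 0]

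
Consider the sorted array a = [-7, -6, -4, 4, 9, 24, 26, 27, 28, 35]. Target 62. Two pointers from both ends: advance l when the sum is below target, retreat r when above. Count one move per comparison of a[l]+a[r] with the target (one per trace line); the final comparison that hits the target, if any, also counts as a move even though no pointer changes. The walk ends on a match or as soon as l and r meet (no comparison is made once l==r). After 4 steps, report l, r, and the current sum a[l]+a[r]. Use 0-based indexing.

l=4, r=9, sum=44

[0,9] -7+35=28 <62 → l++
[1,9] -6+35=29 <62 → l++
[2,9] -4+35=31 <62 → l++
[3,9] 4+35=39 <62 → l++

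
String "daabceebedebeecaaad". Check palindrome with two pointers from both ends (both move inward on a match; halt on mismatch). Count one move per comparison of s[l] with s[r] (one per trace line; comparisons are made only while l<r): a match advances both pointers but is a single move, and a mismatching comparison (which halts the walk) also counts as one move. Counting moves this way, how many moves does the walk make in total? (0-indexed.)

4 moves

l=0 r=18: 'd'=='d', l++,r--
l=1 r=17: 'a'=='a', l++,r--
l=2 r=16: 'a'=='a', l++,r--
l=3 r=15: 'b'!='a', stop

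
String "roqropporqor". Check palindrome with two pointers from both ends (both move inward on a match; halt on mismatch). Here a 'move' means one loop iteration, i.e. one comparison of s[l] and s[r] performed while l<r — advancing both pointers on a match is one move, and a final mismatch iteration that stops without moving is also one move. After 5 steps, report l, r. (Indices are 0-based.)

[0,11] 'r'=='r' → l++,r--
[1,10] 'o'=='o' → l++,r--
[2,9] 'q'=='q' → l++,r--
[3,8] 'r'=='r' → l++,r--
[4,7] 'o'=='o' → l++,r--

l=5, r=6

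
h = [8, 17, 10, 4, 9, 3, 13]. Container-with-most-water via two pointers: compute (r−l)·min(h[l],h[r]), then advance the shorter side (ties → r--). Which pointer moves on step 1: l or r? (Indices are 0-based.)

[0,6] min(8,13)*6=48 best=48 * → l++

l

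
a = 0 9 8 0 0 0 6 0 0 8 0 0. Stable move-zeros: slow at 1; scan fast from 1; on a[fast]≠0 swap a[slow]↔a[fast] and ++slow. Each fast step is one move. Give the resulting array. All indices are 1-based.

[9, 8, 6, 8, 0, 0, 0, 0, 0, 0, 0, 0]

(s=1,f=1) a[fast]=0 → fast++
(s=1,f=2) a[fast]=9≠0 swap→a[1]=9 → slow++,fast++
(s=2,f=3) a[fast]=8≠0 swap→a[2]=8 → slow++,fast++
(s=3,f=4) a[fast]=0 → fast++
(s=3,f=5) a[fast]=0 → fast++
(s=3,f=6) a[fast]=0 → fast++
(s=3,f=7) a[fast]=6≠0 swap→a[3]=6 → slow++,fast++
(s=4,f=8) a[fast]=0 → fast++
(s=4,f=9) a[fast]=0 → fast++
(s=4,f=10) a[fast]=8≠0 swap→a[4]=8 → slow++,fast++
(s=5,f=11) a[fast]=0 → fast++
(s=5,f=12) a[fast]=0 → fast++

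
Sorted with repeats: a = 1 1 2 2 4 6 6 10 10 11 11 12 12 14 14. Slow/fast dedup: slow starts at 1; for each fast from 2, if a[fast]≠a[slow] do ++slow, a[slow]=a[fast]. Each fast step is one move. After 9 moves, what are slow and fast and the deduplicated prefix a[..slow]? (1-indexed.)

slow=6, fast=11, prefix=[1, 2, 4, 6, 10, 11]

(s=1,f=2) a[fast]=1=a[slow] dup → fast++
(s=1,f=3) a[fast]=2≠a[slow]=1 write a[2]=2 → slow++,fast++
(s=2,f=4) a[fast]=2=a[slow] dup → fast++
(s=2,f=5) a[fast]=4≠a[slow]=2 write a[3]=4 → slow++,fast++
(s=3,f=6) a[fast]=6≠a[slow]=4 write a[4]=6 → slow++,fast++
(s=4,f=7) a[fast]=6=a[slow] dup → fast++
(s=4,f=8) a[fast]=10≠a[slow]=6 write a[5]=10 → slow++,fast++
(s=5,f=9) a[fast]=10=a[slow] dup → fast++
(s=5,f=10) a[fast]=11≠a[slow]=10 write a[6]=11 → slow++,fast++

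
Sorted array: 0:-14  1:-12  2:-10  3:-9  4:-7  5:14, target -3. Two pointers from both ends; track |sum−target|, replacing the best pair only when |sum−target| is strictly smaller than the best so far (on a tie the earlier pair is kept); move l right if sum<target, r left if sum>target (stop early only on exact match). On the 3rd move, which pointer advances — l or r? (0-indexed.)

l

[0,5] -14+14=0 d=3 * → r--
[0,4] -14+-7=-21 d=18 → l++
[1,4] -12+-7=-19 d=16 → l++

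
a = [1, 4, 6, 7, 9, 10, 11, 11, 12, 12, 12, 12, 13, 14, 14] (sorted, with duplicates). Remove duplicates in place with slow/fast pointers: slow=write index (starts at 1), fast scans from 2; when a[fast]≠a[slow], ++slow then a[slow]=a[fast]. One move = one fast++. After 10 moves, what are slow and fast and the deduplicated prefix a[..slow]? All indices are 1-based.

slow=8, fast=12, prefix=[1, 4, 6, 7, 9, 10, 11, 12]

slow=1 fast=2: a[fast]=4≠a[slow]=1 write a[2]=4, slow++,fast++
slow=2 fast=3: a[fast]=6≠a[slow]=4 write a[3]=6, slow++,fast++
slow=3 fast=4: a[fast]=7≠a[slow]=6 write a[4]=7, slow++,fast++
slow=4 fast=5: a[fast]=9≠a[slow]=7 write a[5]=9, slow++,fast++
slow=5 fast=6: a[fast]=10≠a[slow]=9 write a[6]=10, slow++,fast++
slow=6 fast=7: a[fast]=11≠a[slow]=10 write a[7]=11, slow++,fast++
slow=7 fast=8: a[fast]=11=a[slow] dup, fast++
slow=7 fast=9: a[fast]=12≠a[slow]=11 write a[8]=12, slow++,fast++
slow=8 fast=10: a[fast]=12=a[slow] dup, fast++
slow=8 fast=11: a[fast]=12=a[slow] dup, fast++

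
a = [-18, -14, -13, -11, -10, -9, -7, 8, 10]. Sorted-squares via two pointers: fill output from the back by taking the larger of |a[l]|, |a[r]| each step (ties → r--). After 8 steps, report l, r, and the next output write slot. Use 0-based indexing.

[0,8] |-18|>|10| out[8]=324 → l++
[1,8] |-14|>|10| out[7]=196 → l++
[2,8] |-13|>|10| out[6]=169 → l++
[3,8] |-11|>|10| out[5]=121 → l++
[4,8] |-10|<=|10| out[4]=100 → r--
[4,7] |-10|>|8| out[3]=100 → l++
[5,7] |-9|>|8| out[2]=81 → l++
[6,7] |-7|<=|8| out[1]=64 → r--

l=6, r=6, next write slot=0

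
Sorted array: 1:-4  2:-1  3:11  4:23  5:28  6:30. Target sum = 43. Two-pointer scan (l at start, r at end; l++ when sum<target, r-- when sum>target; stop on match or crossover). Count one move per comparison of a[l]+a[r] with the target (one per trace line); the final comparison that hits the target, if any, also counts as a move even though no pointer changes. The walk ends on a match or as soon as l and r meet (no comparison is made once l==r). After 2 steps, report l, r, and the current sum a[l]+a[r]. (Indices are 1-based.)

l=3, r=6, sum=41

[1,6] -4+30=26 <43 → l++
[2,6] -1+30=29 <43 → l++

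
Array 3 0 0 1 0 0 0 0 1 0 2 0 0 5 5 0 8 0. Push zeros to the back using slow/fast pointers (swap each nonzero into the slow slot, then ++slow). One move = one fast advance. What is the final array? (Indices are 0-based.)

[3, 1, 1, 2, 5, 5, 8, 0, 0, 0, 0, 0, 0, 0, 0, 0, 0, 0]

(s=0,f=0) a[fast]=3≠0 swap→a[0]=3 → slow++,fast++
(s=1,f=1) a[fast]=0 → fast++
(s=1,f=2) a[fast]=0 → fast++
(s=1,f=3) a[fast]=1≠0 swap→a[1]=1 → slow++,fast++
(s=2,f=4) a[fast]=0 → fast++
(s=2,f=5) a[fast]=0 → fast++
(s=2,f=6) a[fast]=0 → fast++
(s=2,f=7) a[fast]=0 → fast++
(s=2,f=8) a[fast]=1≠0 swap→a[2]=1 → slow++,fast++
(s=3,f=9) a[fast]=0 → fast++
(s=3,f=10) a[fast]=2≠0 swap→a[3]=2 → slow++,fast++
(s=4,f=11) a[fast]=0 → fast++
(s=4,f=12) a[fast]=0 → fast++
(s=4,f=13) a[fast]=5≠0 swap→a[4]=5 → slow++,fast++
(s=5,f=14) a[fast]=5≠0 swap→a[5]=5 → slow++,fast++
(s=6,f=15) a[fast]=0 → fast++
(s=6,f=16) a[fast]=8≠0 swap→a[6]=8 → slow++,fast++
(s=7,f=17) a[fast]=0 → fast++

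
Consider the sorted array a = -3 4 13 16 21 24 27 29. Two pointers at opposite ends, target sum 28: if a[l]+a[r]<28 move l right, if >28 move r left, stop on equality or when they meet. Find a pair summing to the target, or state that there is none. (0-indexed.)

(4, 24)

[0,7] -3+29=26 <28 → l++
[1,7] 4+29=33 >28 → r--
[1,6] 4+27=31 >28 → r--
[1,5] 4+24=28 → found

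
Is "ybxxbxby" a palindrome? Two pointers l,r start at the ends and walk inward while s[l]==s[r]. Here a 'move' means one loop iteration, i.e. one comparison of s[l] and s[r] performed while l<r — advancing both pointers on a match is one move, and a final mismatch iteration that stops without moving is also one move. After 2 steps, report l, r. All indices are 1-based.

l=3, r=6

l=1 r=8: 'y'=='y', l++,r--
l=2 r=7: 'b'=='b', l++,r--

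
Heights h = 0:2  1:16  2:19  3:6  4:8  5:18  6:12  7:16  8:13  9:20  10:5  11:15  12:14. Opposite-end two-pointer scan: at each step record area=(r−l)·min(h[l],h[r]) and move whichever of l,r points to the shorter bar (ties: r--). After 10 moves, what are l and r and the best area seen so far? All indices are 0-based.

l=7, r=9, best area=154

[0,12] min(2,14)*12=24 best=24 * → l++
[1,12] min(16,14)*11=154 best=154 * → r--
[1,11] min(16,15)*10=150 best=154 → r--
[1,10] min(16,5)*9=45 best=154 → r--
[1,9] min(16,20)*8=128 best=154 → l++
[2,9] min(19,20)*7=133 best=154 → l++
[3,9] min(6,20)*6=36 best=154 → l++
[4,9] min(8,20)*5=40 best=154 → l++
[5,9] min(18,20)*4=72 best=154 → l++
[6,9] min(12,20)*3=36 best=154 → l++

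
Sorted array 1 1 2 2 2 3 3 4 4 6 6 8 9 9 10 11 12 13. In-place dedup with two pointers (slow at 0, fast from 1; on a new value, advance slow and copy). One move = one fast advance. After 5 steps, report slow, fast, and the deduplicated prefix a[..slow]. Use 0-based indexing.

slow=2, fast=6, prefix=[1, 2, 3]

slow=0 fast=1: a[fast]=1=a[slow] dup, fast++
slow=0 fast=2: a[fast]=2≠a[slow]=1 write a[1]=2, slow++,fast++
slow=1 fast=3: a[fast]=2=a[slow] dup, fast++
slow=1 fast=4: a[fast]=2=a[slow] dup, fast++
slow=1 fast=5: a[fast]=3≠a[slow]=2 write a[2]=3, slow++,fast++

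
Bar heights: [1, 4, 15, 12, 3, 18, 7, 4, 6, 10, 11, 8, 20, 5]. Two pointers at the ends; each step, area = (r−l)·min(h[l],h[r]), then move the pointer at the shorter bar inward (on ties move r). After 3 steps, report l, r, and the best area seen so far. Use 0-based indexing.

l=0 r=13: min(1,5)*13=13 best=13 *, l++
l=1 r=13: min(4,5)*12=48 best=48 *, l++
l=2 r=13: min(15,5)*11=55 best=55 *, r--

l=2, r=12, best area=55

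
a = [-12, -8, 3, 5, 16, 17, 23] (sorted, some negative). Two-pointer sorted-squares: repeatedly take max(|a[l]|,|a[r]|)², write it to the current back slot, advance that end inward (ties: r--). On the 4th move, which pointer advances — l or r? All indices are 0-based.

[0,6] |-12|<=|23| out[6]=529 → r--
[0,5] |-12|<=|17| out[5]=289 → r--
[0,4] |-12|<=|16| out[4]=256 → r--
[0,3] |-12|>|5| out[3]=144 → l++

l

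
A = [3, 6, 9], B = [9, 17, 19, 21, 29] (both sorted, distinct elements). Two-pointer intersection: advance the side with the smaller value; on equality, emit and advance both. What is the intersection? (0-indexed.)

i=0 j=0: 3<9, i++
i=1 j=0: 6<9, i++
i=2 j=0: 9==9 emit, i++,j++

intersection = [9]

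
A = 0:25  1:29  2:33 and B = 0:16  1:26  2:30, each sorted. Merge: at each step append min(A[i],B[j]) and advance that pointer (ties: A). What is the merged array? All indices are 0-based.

[i=0,j=0] A[i]=25>B[j]=16 take 16 → j++
[i=0,j=1] A[i]=25<=B[j]=26 take 25 → i++
[i=1,j=1] A[i]=29>B[j]=26 take 26 → j++
[i=1,j=2] A[i]=29<=B[j]=30 take 29 → i++
[i=2,j=2] A[i]=33>B[j]=30 take 30 → j++
[i=2,j=3] B done, take A[i]=33 → i++

[16, 25, 26, 29, 30, 33]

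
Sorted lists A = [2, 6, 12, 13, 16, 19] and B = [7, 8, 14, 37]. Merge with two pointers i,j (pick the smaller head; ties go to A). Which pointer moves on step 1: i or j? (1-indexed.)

i

i=1 j=1: A[i]=2<=B[j]=7 take 2, i++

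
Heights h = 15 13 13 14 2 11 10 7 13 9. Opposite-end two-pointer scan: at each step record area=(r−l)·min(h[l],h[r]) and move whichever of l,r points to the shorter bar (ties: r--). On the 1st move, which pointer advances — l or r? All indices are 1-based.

l=1 r=10: min(15,9)*9=81 best=81 *, r--

r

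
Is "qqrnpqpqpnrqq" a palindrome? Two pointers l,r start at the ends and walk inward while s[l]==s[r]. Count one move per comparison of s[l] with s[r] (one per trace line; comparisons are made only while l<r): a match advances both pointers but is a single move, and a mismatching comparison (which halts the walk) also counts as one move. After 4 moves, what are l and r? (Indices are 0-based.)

l=4, r=8

l=0 r=12: 'q'=='q', l++,r--
l=1 r=11: 'q'=='q', l++,r--
l=2 r=10: 'r'=='r', l++,r--
l=3 r=9: 'n'=='n', l++,r--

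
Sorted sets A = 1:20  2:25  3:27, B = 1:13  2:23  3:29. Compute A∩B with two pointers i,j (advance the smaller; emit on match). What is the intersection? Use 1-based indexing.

intersection = []

i=1 j=1: 20>13, j++
i=1 j=2: 20<23, i++
i=2 j=2: 25>23, j++
i=2 j=3: 25<29, i++
i=3 j=3: 27<29, i++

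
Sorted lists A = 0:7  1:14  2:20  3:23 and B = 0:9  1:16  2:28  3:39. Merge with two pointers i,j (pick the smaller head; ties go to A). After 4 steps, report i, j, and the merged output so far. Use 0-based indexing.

i=2, j=2, merged so far=[7, 9, 14, 16]

[i=0,j=0] A[i]=7<=B[j]=9 take 7 → i++
[i=1,j=0] A[i]=14>B[j]=9 take 9 → j++
[i=1,j=1] A[i]=14<=B[j]=16 take 14 → i++
[i=2,j=1] A[i]=20>B[j]=16 take 16 → j++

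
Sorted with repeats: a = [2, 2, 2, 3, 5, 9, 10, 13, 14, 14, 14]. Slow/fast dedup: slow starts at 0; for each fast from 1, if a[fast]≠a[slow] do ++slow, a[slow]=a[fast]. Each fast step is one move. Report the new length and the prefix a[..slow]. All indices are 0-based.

(s=0,f=1) a[fast]=2=a[slow] dup → fast++
(s=0,f=2) a[fast]=2=a[slow] dup → fast++
(s=0,f=3) a[fast]=3≠a[slow]=2 write a[1]=3 → slow++,fast++
(s=1,f=4) a[fast]=5≠a[slow]=3 write a[2]=5 → slow++,fast++
(s=2,f=5) a[fast]=9≠a[slow]=5 write a[3]=9 → slow++,fast++
(s=3,f=6) a[fast]=10≠a[slow]=9 write a[4]=10 → slow++,fast++
(s=4,f=7) a[fast]=13≠a[slow]=10 write a[5]=13 → slow++,fast++
(s=5,f=8) a[fast]=14≠a[slow]=13 write a[6]=14 → slow++,fast++
(s=6,f=9) a[fast]=14=a[slow] dup → fast++
(s=6,f=10) a[fast]=14=a[slow] dup → fast++

length 7; prefix = [2, 3, 5, 9, 10, 13, 14]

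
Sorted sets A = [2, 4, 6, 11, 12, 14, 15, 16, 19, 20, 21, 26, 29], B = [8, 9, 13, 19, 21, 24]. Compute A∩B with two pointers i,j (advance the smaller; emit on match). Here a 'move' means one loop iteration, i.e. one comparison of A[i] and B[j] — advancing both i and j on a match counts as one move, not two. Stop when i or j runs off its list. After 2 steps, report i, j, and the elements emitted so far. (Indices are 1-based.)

[i=1,j=1] 2<8 → i++
[i=2,j=1] 4<8 → i++

i=3, j=1, emitted=[]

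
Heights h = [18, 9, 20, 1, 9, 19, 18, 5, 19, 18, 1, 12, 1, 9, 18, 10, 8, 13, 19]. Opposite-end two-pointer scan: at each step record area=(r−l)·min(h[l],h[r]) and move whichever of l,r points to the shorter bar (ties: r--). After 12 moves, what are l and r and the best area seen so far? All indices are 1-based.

l=1 r=19: min(18,19)*18=324 best=324 *, l++
l=2 r=19: min(9,19)*17=153 best=324, l++
l=3 r=19: min(20,19)*16=304 best=324, r--
l=3 r=18: min(20,13)*15=195 best=324, r--
l=3 r=17: min(20,8)*14=112 best=324, r--
l=3 r=16: min(20,10)*13=130 best=324, r--
l=3 r=15: min(20,18)*12=216 best=324, r--
l=3 r=14: min(20,9)*11=99 best=324, r--
l=3 r=13: min(20,1)*10=10 best=324, r--
l=3 r=12: min(20,12)*9=108 best=324, r--
l=3 r=11: min(20,1)*8=8 best=324, r--
l=3 r=10: min(20,18)*7=126 best=324, r--

l=3, r=9, best area=324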